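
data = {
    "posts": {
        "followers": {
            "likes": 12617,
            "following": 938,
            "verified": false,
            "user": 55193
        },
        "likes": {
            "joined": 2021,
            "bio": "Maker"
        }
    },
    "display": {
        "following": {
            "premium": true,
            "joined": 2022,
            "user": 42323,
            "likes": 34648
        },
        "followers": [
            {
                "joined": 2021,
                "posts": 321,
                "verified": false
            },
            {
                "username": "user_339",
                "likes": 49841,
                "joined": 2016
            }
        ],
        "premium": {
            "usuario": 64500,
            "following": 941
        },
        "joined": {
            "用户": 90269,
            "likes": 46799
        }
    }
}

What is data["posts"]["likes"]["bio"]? "Maker"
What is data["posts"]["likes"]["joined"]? 2021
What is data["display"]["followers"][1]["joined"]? 2016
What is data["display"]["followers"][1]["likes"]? 49841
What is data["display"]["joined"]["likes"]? 46799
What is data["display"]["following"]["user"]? 42323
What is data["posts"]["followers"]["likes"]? 12617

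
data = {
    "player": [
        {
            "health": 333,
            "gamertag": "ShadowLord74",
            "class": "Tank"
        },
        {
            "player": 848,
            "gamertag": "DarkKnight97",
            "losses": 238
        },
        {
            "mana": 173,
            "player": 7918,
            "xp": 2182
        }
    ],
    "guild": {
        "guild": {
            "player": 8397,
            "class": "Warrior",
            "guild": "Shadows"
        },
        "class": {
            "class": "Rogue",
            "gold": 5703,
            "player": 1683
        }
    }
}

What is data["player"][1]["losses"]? 238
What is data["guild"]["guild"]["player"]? 8397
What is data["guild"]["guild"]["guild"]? "Shadows"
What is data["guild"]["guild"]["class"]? "Warrior"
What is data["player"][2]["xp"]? 2182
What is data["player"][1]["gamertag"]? "DarkKnight97"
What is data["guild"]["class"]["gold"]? 5703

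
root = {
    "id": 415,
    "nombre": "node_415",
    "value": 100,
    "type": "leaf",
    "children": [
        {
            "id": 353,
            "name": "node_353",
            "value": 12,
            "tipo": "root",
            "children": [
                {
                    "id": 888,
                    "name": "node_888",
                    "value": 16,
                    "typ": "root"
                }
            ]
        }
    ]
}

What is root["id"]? 415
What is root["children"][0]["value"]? 12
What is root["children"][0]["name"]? "node_353"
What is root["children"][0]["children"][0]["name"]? "node_888"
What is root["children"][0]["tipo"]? "root"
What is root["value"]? 100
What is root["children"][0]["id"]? 353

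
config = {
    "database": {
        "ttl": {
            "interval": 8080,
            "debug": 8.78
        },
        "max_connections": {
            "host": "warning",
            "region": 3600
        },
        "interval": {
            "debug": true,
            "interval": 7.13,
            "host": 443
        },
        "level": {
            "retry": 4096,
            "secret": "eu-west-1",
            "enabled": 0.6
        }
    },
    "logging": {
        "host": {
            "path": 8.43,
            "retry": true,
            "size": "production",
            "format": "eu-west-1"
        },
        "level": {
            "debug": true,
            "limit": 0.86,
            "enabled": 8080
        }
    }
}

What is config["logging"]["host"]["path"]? 8.43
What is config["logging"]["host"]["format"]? "eu-west-1"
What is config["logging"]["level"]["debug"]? True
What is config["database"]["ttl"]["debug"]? 8.78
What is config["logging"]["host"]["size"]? "production"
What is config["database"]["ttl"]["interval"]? 8080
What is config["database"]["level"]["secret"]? "eu-west-1"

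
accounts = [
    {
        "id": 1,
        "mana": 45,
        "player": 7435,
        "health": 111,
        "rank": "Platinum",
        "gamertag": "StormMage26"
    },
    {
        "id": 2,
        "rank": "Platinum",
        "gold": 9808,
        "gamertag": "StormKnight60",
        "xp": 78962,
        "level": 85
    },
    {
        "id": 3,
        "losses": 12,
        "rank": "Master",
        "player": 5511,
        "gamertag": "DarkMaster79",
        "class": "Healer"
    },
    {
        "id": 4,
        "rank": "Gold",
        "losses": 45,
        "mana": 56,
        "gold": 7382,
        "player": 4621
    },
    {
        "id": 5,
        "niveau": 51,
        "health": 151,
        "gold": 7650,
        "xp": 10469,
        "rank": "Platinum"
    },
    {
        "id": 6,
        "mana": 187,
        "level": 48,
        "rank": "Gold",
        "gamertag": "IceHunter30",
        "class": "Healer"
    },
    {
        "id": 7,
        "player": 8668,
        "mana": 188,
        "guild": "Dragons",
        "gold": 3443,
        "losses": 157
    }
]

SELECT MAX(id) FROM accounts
7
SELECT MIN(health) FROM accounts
111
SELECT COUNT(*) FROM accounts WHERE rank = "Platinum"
3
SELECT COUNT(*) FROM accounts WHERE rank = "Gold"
2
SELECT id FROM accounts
[1, 2, 3, 4, 5, 6, 7]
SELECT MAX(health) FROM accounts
151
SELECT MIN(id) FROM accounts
1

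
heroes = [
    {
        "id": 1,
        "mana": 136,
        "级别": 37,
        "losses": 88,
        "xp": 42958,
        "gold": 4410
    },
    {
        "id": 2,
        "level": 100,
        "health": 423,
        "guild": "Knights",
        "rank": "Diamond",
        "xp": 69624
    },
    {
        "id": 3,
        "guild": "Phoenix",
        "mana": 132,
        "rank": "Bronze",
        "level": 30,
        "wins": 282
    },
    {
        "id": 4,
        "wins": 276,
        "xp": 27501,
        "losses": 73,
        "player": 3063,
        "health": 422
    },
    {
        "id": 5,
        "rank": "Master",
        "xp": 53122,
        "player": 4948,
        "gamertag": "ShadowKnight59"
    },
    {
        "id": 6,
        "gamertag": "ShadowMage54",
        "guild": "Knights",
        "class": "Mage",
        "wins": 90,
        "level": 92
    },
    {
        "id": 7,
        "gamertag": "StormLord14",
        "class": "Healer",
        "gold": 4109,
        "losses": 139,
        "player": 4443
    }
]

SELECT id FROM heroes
[1, 2, 3, 4, 5, 6, 7]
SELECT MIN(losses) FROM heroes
73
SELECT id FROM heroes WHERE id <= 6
[1, 2, 3, 4, 5, 6]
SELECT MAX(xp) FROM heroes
69624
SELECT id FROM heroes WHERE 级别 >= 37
[1]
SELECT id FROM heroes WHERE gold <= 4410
[1, 7]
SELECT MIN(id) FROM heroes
1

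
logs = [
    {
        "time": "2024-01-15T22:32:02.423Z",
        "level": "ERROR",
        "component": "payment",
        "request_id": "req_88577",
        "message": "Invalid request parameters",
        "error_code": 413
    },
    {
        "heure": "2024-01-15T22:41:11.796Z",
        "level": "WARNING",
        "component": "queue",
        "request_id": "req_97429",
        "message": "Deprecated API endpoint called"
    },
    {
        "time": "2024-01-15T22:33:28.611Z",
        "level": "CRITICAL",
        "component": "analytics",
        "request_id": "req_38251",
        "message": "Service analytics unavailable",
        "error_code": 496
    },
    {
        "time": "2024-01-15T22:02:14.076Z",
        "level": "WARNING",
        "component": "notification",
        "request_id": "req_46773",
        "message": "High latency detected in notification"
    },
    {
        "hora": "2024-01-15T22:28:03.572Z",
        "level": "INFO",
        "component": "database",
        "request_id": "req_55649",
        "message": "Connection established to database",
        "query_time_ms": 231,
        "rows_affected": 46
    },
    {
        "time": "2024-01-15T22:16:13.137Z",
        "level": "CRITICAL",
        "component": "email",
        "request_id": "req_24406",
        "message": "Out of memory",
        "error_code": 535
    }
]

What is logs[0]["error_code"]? 413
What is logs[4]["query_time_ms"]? 231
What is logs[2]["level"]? "CRITICAL"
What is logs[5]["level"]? "CRITICAL"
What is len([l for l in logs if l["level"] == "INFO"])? 1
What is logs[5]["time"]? "2024-01-15T22:16:13.137Z"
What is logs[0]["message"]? "Invalid request parameters"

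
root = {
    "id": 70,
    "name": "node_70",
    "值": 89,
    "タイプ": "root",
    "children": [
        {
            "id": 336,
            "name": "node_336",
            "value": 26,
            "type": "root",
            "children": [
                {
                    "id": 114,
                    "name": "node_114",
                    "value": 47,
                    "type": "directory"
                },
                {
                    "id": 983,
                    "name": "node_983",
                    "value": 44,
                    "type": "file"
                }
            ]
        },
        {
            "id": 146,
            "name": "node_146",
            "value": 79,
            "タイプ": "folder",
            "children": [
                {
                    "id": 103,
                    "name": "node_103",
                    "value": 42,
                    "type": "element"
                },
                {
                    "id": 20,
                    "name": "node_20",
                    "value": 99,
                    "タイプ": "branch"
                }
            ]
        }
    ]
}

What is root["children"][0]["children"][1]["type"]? "file"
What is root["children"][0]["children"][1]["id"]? 983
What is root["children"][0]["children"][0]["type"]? "directory"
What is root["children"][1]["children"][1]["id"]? 20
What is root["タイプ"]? "root"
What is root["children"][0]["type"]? "root"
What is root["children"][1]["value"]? 79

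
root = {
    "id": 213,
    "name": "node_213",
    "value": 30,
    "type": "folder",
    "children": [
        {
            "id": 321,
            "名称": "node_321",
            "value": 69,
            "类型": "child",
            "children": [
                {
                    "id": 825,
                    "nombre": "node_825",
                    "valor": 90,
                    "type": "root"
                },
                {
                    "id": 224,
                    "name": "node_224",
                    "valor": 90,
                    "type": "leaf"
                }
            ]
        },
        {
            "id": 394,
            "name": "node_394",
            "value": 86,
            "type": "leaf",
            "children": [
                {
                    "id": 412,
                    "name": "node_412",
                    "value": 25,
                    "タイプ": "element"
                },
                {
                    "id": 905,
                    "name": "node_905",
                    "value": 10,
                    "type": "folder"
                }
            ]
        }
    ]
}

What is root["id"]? 213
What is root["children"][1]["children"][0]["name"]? "node_412"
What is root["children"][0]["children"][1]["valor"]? 90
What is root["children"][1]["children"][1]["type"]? "folder"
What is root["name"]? "node_213"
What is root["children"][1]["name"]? "node_394"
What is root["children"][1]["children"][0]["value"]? 25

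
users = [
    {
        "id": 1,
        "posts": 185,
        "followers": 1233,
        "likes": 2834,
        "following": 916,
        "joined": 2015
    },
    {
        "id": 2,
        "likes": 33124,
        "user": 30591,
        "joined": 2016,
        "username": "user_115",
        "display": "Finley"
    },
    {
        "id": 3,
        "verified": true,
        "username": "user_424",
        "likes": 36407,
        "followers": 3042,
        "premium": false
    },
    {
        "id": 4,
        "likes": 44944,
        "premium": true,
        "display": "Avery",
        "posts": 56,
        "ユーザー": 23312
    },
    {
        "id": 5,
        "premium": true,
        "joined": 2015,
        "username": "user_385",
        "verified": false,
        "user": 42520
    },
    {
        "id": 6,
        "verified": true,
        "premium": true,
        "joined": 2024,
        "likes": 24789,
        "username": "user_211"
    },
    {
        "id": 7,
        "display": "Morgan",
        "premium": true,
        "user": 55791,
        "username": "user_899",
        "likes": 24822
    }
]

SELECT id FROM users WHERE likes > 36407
[4]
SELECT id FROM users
[1, 2, 3, 4, 5, 6, 7]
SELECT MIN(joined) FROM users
2015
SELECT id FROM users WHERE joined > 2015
[2, 6]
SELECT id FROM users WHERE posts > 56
[1]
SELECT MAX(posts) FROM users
185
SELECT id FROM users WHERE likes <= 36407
[1, 2, 3, 6, 7]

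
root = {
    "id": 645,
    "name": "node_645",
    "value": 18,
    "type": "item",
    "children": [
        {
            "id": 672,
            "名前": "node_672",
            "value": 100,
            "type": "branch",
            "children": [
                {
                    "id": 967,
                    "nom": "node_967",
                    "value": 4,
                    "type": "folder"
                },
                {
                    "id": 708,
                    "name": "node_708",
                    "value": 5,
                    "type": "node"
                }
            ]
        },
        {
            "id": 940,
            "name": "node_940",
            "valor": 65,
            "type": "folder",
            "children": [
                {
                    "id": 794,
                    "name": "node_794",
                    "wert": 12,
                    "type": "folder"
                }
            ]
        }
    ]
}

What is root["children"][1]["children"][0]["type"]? "folder"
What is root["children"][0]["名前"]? "node_672"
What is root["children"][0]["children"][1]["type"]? "node"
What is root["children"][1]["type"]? "folder"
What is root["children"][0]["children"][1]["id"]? 708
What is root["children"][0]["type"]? "branch"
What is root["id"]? 645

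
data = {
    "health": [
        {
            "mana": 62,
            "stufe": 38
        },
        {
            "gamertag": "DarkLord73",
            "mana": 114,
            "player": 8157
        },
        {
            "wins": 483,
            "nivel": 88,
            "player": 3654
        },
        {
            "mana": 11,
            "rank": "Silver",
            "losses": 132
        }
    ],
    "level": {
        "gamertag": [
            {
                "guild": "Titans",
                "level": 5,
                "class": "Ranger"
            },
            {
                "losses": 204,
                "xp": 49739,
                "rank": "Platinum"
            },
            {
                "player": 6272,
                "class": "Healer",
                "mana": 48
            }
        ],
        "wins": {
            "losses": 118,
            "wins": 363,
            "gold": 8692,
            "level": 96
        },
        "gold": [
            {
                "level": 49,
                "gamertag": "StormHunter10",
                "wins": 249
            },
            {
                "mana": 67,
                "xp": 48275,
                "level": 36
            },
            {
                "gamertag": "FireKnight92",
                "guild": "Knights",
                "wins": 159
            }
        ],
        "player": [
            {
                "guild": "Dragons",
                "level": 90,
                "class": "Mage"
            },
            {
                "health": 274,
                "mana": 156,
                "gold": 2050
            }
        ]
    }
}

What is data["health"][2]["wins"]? 483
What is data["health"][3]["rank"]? "Silver"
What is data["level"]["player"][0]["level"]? 90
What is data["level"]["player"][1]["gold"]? 2050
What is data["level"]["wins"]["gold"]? 8692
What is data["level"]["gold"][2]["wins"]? 159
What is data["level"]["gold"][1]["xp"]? 48275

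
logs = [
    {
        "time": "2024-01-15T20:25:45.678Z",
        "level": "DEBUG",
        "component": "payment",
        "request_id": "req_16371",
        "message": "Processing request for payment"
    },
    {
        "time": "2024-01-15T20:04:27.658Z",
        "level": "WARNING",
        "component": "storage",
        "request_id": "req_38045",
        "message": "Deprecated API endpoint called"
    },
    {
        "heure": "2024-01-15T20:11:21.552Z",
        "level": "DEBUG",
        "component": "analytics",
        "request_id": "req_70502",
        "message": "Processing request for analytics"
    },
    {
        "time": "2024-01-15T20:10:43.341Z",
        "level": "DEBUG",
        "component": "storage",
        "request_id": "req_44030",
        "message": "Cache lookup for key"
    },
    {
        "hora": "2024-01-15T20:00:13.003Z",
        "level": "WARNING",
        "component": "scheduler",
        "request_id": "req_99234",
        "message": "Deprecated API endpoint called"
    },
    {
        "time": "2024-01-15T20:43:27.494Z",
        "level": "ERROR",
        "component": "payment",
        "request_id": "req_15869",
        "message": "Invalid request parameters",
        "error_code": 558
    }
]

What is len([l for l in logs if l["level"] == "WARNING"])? 2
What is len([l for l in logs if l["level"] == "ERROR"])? 1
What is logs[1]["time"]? "2024-01-15T20:04:27.658Z"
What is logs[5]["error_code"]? 558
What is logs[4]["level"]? "WARNING"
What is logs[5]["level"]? "ERROR"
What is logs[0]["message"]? "Processing request for payment"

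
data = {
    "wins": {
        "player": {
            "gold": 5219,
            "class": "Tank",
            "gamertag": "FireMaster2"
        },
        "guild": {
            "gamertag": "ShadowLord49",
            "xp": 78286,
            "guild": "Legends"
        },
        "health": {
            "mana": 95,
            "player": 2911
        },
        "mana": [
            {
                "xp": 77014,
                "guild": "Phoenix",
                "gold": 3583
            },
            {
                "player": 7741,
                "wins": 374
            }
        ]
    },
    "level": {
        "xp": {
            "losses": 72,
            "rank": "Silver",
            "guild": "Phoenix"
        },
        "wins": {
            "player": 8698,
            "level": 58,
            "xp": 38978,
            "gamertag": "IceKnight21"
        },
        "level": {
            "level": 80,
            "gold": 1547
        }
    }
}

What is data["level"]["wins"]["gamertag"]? "IceKnight21"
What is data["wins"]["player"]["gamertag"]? "FireMaster2"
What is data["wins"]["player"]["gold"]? 5219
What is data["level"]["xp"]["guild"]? "Phoenix"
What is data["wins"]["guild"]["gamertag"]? "ShadowLord49"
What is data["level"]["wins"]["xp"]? 38978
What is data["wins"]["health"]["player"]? 2911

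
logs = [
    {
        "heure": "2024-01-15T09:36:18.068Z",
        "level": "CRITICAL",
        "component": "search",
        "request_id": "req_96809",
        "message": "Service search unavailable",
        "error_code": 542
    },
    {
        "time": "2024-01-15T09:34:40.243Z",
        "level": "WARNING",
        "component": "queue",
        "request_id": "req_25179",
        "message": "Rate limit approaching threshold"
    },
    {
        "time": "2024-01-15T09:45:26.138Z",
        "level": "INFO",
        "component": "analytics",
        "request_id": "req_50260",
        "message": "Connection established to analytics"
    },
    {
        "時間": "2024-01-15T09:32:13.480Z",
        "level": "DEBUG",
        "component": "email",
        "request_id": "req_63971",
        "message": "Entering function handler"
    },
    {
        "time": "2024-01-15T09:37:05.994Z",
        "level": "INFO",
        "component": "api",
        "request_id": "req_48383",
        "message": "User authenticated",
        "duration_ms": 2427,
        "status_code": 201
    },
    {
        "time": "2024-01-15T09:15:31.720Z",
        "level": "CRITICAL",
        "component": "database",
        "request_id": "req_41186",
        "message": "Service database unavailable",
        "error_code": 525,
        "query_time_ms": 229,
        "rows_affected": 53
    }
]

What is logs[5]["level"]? "CRITICAL"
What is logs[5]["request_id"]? "req_41186"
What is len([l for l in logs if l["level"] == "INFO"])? 2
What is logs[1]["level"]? "WARNING"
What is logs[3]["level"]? "DEBUG"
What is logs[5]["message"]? "Service database unavailable"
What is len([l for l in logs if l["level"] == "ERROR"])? 0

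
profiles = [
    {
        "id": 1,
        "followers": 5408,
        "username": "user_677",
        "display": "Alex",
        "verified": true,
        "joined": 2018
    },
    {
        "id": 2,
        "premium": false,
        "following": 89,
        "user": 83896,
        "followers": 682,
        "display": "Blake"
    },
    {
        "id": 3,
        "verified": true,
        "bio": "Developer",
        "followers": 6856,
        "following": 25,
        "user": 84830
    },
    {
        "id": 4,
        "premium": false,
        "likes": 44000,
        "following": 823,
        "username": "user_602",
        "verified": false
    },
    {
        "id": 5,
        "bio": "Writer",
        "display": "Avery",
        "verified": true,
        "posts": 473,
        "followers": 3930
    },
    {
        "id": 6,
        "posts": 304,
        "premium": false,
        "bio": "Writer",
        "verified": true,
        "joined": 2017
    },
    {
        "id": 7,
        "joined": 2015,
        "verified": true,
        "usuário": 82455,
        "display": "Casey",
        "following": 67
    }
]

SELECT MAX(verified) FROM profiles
True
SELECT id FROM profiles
[1, 2, 3, 4, 5, 6, 7]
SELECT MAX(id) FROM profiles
7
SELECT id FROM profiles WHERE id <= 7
[1, 2, 3, 4, 5, 6, 7]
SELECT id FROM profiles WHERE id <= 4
[1, 2, 3, 4]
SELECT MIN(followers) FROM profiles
682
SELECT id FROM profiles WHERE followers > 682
[1, 3, 5]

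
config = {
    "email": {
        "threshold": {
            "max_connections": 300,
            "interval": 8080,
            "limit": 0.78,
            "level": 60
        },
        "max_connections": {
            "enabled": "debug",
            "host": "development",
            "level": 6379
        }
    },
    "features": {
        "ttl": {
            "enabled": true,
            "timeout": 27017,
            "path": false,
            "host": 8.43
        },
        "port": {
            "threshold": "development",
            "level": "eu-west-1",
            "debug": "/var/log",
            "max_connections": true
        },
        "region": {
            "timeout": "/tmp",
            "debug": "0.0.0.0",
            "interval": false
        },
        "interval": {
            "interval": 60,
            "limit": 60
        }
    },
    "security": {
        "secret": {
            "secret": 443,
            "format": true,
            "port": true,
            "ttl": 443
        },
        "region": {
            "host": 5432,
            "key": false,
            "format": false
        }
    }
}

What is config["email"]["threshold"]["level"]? 60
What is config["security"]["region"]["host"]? 5432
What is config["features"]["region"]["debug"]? "0.0.0.0"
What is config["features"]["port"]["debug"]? "/var/log"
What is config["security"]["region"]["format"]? False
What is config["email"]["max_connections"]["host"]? "development"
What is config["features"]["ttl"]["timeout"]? 27017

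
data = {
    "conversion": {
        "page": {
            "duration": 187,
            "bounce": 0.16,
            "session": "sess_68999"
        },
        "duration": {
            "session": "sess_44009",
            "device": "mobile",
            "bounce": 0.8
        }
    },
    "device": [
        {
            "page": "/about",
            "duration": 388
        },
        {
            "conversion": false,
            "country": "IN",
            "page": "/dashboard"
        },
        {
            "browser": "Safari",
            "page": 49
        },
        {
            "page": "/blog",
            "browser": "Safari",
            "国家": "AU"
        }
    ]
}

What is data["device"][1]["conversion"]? False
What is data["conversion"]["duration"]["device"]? "mobile"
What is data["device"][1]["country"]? "IN"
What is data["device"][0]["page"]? "/about"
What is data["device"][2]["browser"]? "Safari"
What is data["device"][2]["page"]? 49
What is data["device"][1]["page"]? "/dashboard"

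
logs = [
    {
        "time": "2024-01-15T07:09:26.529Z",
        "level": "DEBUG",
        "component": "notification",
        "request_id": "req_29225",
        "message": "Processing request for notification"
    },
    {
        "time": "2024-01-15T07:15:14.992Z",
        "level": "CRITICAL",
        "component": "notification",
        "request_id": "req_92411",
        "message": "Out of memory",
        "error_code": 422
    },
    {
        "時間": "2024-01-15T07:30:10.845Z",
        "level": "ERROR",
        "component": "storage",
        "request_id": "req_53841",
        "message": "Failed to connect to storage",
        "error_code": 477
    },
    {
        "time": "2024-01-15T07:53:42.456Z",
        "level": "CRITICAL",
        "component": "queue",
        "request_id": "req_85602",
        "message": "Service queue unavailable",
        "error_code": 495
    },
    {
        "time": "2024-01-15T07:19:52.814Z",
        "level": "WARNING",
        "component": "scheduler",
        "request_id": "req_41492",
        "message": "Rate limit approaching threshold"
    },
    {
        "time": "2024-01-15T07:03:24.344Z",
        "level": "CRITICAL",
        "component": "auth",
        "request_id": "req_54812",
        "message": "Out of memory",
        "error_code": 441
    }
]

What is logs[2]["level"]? "ERROR"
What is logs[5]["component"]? "auth"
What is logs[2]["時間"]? "2024-01-15T07:30:10.845Z"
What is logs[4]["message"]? "Rate limit approaching threshold"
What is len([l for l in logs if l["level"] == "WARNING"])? 1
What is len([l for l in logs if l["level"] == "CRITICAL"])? 3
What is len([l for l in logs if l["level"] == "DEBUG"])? 1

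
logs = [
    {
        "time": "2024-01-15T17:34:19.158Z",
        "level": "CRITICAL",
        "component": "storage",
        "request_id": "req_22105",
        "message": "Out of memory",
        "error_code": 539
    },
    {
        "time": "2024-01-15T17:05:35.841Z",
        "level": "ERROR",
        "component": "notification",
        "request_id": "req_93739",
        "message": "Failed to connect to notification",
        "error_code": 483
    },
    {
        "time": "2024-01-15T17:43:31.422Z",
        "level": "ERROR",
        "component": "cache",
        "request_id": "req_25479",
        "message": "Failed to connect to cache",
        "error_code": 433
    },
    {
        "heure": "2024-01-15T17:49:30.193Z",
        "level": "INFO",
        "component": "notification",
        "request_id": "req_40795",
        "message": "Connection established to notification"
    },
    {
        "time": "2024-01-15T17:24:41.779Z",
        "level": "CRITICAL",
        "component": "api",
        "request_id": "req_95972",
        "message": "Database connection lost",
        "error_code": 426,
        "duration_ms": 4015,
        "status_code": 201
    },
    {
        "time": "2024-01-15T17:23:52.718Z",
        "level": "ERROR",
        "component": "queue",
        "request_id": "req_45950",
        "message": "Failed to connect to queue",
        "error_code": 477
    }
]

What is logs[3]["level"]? "INFO"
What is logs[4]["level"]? "CRITICAL"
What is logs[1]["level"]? "ERROR"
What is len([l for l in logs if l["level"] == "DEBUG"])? 0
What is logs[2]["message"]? "Failed to connect to cache"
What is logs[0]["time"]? "2024-01-15T17:34:19.158Z"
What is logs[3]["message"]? "Connection established to notification"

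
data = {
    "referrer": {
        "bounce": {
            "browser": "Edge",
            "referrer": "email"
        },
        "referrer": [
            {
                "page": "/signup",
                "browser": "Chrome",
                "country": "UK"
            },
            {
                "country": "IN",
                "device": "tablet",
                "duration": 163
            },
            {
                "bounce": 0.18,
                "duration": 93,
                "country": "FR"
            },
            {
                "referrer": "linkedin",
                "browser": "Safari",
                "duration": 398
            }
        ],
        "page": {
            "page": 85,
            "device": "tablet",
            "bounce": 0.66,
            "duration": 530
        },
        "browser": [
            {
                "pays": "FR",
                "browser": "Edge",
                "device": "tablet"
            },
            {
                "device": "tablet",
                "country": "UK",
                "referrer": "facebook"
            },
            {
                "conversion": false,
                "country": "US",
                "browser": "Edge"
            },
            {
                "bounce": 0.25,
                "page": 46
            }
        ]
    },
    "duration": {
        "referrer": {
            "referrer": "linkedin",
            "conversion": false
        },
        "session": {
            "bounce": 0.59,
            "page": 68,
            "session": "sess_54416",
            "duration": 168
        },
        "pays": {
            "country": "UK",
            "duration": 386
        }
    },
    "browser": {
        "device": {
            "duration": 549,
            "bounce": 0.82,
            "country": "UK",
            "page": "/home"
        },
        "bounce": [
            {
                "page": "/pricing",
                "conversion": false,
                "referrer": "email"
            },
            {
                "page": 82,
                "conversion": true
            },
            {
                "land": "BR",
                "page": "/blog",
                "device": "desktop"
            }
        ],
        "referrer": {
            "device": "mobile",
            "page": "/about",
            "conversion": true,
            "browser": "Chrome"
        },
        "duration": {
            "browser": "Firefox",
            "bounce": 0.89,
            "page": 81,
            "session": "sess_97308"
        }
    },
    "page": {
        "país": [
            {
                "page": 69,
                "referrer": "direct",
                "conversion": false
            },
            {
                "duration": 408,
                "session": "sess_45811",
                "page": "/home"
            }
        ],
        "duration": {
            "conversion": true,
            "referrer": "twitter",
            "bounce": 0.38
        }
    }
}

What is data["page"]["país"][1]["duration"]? 408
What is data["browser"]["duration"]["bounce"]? 0.89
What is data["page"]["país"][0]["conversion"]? False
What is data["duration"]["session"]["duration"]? 168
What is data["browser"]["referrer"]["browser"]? "Chrome"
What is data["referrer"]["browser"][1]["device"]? "tablet"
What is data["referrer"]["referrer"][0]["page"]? "/signup"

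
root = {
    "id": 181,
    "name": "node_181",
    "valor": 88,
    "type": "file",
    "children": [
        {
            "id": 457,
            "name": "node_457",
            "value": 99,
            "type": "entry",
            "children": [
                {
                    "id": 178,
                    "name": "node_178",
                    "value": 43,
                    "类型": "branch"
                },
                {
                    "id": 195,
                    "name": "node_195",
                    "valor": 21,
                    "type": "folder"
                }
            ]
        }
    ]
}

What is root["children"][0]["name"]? "node_457"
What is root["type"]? "file"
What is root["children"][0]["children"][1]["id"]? 195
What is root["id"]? 181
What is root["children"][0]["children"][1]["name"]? "node_195"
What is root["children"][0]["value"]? 99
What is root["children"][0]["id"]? 457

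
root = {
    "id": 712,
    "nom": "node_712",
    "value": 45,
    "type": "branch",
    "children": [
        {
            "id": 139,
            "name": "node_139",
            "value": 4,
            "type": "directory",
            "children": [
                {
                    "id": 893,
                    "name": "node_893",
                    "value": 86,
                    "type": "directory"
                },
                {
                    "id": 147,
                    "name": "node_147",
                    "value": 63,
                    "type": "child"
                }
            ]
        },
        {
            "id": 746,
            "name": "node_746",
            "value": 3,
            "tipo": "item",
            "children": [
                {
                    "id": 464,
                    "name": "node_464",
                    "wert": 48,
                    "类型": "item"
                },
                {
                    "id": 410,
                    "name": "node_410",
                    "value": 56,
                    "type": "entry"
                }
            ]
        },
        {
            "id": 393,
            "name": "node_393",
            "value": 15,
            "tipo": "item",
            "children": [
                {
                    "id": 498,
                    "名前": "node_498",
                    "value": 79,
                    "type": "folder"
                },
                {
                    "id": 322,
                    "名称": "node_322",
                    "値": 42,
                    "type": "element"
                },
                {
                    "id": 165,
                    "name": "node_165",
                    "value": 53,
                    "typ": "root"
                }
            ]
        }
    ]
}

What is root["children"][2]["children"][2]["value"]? 53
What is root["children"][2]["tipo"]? "item"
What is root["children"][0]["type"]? "directory"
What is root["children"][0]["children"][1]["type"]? "child"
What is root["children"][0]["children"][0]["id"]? 893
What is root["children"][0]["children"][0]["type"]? "directory"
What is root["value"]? 45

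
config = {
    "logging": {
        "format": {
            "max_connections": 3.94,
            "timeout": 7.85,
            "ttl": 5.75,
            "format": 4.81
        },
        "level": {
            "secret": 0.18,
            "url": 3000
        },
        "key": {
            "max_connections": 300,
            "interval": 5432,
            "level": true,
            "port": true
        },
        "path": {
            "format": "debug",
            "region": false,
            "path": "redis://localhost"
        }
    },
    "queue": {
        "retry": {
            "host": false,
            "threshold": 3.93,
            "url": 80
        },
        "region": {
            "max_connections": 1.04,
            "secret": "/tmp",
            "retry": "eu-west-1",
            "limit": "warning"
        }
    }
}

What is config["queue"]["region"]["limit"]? "warning"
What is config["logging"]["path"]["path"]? "redis://localhost"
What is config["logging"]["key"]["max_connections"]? 300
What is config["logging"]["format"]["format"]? 4.81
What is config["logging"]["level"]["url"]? 3000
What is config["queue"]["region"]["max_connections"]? 1.04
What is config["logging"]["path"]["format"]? "debug"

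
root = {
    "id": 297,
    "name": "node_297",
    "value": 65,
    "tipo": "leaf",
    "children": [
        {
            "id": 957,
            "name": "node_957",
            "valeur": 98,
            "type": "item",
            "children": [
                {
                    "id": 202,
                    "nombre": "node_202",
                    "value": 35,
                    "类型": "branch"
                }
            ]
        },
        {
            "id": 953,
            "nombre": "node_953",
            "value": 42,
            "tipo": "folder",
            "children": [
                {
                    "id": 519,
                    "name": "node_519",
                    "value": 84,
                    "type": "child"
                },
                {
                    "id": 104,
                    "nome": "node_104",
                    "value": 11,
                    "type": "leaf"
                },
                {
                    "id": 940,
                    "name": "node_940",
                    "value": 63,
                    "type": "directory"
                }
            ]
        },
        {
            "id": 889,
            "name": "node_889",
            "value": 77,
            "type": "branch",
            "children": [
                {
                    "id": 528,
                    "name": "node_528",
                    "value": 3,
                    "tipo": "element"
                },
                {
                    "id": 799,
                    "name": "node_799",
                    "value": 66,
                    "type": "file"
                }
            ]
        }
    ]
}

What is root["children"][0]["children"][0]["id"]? 202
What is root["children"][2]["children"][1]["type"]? "file"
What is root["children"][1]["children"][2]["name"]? "node_940"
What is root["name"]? "node_297"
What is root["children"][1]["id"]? 953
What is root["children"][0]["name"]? "node_957"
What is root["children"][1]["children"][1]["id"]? 104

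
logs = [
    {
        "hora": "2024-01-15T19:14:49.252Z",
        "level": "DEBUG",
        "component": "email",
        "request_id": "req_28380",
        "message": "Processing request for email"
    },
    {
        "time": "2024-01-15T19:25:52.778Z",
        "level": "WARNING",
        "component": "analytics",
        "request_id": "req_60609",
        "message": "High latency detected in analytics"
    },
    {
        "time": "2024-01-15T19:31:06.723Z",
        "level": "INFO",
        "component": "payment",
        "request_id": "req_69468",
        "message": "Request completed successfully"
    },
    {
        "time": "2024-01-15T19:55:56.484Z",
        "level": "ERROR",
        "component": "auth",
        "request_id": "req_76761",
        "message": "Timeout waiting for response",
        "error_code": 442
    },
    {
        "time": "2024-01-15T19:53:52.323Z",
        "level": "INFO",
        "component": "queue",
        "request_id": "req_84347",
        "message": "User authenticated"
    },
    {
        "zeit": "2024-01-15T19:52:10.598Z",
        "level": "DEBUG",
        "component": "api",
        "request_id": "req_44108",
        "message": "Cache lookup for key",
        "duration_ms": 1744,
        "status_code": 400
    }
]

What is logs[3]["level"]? "ERROR"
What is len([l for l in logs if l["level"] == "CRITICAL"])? 0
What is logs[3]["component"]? "auth"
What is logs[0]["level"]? "DEBUG"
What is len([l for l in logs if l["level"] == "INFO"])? 2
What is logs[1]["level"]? "WARNING"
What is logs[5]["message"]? "Cache lookup for key"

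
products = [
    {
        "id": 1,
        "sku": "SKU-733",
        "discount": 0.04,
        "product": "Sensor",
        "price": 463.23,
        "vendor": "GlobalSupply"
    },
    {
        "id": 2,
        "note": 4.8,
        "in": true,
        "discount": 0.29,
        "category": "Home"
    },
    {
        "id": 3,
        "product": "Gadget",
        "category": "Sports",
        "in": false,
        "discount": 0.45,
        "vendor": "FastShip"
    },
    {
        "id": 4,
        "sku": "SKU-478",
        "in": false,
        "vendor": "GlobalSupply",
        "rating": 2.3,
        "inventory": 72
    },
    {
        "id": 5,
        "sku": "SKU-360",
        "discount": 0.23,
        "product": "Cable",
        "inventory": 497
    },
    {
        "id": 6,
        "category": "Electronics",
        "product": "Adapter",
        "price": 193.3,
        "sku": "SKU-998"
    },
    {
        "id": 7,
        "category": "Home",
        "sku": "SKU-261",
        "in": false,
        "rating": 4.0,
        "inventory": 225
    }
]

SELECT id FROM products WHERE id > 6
[7]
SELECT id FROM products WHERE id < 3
[1, 2]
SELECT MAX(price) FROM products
463.23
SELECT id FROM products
[1, 2, 3, 4, 5, 6, 7]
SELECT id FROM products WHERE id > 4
[5, 6, 7]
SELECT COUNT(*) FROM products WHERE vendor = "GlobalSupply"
2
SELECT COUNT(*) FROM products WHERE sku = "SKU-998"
1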